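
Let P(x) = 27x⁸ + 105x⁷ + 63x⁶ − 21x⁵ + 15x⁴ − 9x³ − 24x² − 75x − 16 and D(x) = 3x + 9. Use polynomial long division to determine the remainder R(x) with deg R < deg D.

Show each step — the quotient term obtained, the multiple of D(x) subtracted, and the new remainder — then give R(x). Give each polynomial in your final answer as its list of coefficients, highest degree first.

R = [-7]

Step 1: lead(27x⁸ + 105x⁷ + 63x⁶ − 21x⁵ + 15x⁴ − 9x³ − 24x² − 75x − 16) ÷ lead(D) = 27x⁸ ÷ 3x = 9x⁷. Subtract (9x⁷)·D = 27x⁸ + 81x⁷. Remainder: 24x⁷ + 63x⁶ − 21x⁵ + 15x⁴ − 9x³ − 24x² − 75x − 16.
Step 2: lead(24x⁷ + 63x⁶ − 21x⁵ + 15x⁴ − 9x³ − 24x² − 75x − 16) ÷ lead(D) = 24x⁷ ÷ 3x = 8x⁶. Subtract (8x⁶)·D = 24x⁷ + 72x⁶. Remainder: −9x⁶ − 21x⁵ + 15x⁴ − 9x³ − 24x² − 75x − 16.
Step 3: lead(−9x⁶ − 21x⁵ + 15x⁴ − 9x³ − 24x² − 75x − 16) ÷ lead(D) = −9x⁶ ÷ 3x = −3x⁵. Subtract (−3x⁵)·D = −9x⁶ − 27x⁵. Remainder: 6x⁵ + 15x⁴ − 9x³ − 24x² − 75x − 16.
Step 4: lead(6x⁵ + 15x⁴ − 9x³ − 24x² − 75x − 16) ÷ lead(D) = 6x⁵ ÷ 3x = 2x⁴. Subtract (2x⁴)·D = 6x⁵ + 18x⁴. Remainder: −3x⁴ − 9x³ − 24x² − 75x − 16.
Step 5: lead(−3x⁴ − 9x³ − 24x² − 75x − 16) ÷ lead(D) = −3x⁴ ÷ 3x = −x³. Subtract (−x³)·D = −3x⁴ − 9x³. Remainder: −24x² − 75x − 16.
Step 6: lead(−24x² − 75x − 16) ÷ lead(D) = −24x² ÷ 3x = −8x. Subtract (−8x)·D = −24x² − 72x. Remainder: −3x − 16.
Step 7: lead(−3x − 16) ÷ lead(D) = −3x ÷ 3x = −1. Subtract (−1)·D = −3x − 9. Remainder: −7.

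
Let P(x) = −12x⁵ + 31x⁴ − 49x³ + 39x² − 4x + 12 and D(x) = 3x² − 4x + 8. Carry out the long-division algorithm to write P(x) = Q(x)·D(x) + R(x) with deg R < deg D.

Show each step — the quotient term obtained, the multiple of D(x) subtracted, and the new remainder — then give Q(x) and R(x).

Q(x) = −4x³ + 5x² + x + 1; R(x) = −8x + 4

Step 1: lead(−12x⁵ + 31x⁴ − 49x³ + 39x² − 4x + 12) ÷ lead(D) = −12x⁵ ÷ 3x² = −4x³. Subtract (−4x³)·D = −12x⁵ + 16x⁴ − 32x³. Remainder: 15x⁴ − 17x³ + 39x² − 4x + 12.
Step 2: lead(15x⁴ − 17x³ + 39x² − 4x + 12) ÷ lead(D) = 15x⁴ ÷ 3x² = 5x². Subtract (5x²)·D = 15x⁴ − 20x³ + 40x². Remainder: 3x³ − x² − 4x + 12.
Step 3: lead(3x³ − x² − 4x + 12) ÷ lead(D) = 3x³ ÷ 3x² = x. Subtract (x)·D = 3x³ − 4x² + 8x. Remainder: 3x² − 12x + 12.
Step 4: lead(3x² − 12x + 12) ÷ lead(D) = 3x² ÷ 3x² = 1. Subtract (1)·D = 3x² − 4x + 8. Remainder: −8x + 4.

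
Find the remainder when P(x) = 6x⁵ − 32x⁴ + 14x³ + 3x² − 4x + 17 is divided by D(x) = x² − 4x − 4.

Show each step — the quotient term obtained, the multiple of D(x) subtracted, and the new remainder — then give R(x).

Step 1: lead(6x⁵ − 32x⁴ + 14x³ + 3x² − 4x + 17) ÷ lead(D) = 6x⁵ ÷ x² = 6x³. Subtract (6x³)·D = 6x⁵ − 24x⁴ − 24x³. Remainder: −8x⁴ + 38x³ + 3x² − 4x + 17.
Step 2: lead(−8x⁴ + 38x³ + 3x² − 4x + 17) ÷ lead(D) = −8x⁴ ÷ x² = −8x². Subtract (−8x²)·D = −8x⁴ + 32x³ + 32x². Remainder: 6x³ − 29x² − 4x + 17.
Step 3: lead(6x³ − 29x² − 4x + 17) ÷ lead(D) = 6x³ ÷ x² = 6x. Subtract (6x)·D = 6x³ − 24x² − 24x. Remainder: −5x² + 20x + 17.
Step 4: lead(−5x² + 20x + 17) ÷ lead(D) = −5x² ÷ x² = −5. Subtract (−5)·D = −5x² + 20x + 20. Remainder: −3.

R(x) = −3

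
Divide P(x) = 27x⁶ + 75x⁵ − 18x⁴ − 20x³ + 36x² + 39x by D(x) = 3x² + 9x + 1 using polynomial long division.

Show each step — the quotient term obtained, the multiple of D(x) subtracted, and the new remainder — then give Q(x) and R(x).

Step 1: lead(27x⁶ + 75x⁵ − 18x⁴ − 20x³ + 36x² + 39x) ÷ lead(D) = 27x⁶ ÷ 3x² = 9x⁴. Subtract (9x⁴)·D = 27x⁶ + 81x⁵ + 9x⁴. Remainder: −6x⁵ − 27x⁴ − 20x³ + 36x² + 39x.
Step 2: lead(−6x⁵ − 27x⁴ − 20x³ + 36x² + 39x) ÷ lead(D) = −6x⁵ ÷ 3x² = −2x³. Subtract (−2x³)·D = −6x⁵ − 18x⁴ − 2x³. Remainder: −9x⁴ − 18x³ + 36x² + 39x.
Step 3: lead(−9x⁴ − 18x³ + 36x² + 39x) ÷ lead(D) = −9x⁴ ÷ 3x² = −3x². Subtract (−3x²)·D = −9x⁴ − 27x³ − 3x². Remainder: 9x³ + 39x² + 39x.
Step 4: lead(9x³ + 39x² + 39x) ÷ lead(D) = 9x³ ÷ 3x² = 3x. Subtract (3x)·D = 9x³ + 27x² + 3x. Remainder: 12x² + 36x.
Step 5: lead(12x² + 36x) ÷ lead(D) = 12x² ÷ 3x² = 4. Subtract (4)·D = 12x² + 36x + 4. Remainder: −4.

Q(x) = 9x⁴ − 2x³ − 3x² + 3x + 4; R(x) = −4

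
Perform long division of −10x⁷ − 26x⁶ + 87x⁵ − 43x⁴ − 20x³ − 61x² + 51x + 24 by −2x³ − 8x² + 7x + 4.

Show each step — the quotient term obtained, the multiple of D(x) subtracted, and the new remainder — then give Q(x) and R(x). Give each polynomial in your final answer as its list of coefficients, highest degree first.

Step 1: lead(−10x⁷ − 26x⁶ + 87x⁵ − 43x⁴ − 20x³ − 61x² + 51x + 24) ÷ lead(D) = −10x⁷ ÷ −2x³ = 5x⁴. Subtract (5x⁴)·D = −10x⁷ − 40x⁶ + 35x⁵ + 20x⁴. Remainder: 14x⁶ + 52x⁵ − 63x⁴ − 20x³ − 61x² + 51x + 24.
Step 2: lead(14x⁶ + 52x⁵ − 63x⁴ − 20x³ − 61x² + 51x + 24) ÷ lead(D) = 14x⁶ ÷ −2x³ = −7x³. Subtract (−7x³)·D = 14x⁶ + 56x⁵ − 49x⁴ − 28x³. Remainder: −4x⁵ − 14x⁴ + 8x³ − 61x² + 51x + 24.
Step 3: lead(−4x⁵ − 14x⁴ + 8x³ − 61x² + 51x + 24) ÷ lead(D) = −4x⁵ ÷ −2x³ = 2x². Subtract (2x²)·D = −4x⁵ − 16x⁴ + 14x³ + 8x². Remainder: 2x⁴ − 6x³ − 69x² + 51x + 24.
Step 4: lead(2x⁴ − 6x³ − 69x² + 51x + 24) ÷ lead(D) = 2x⁴ ÷ −2x³ = −x. Subtract (−x)·D = 2x⁴ + 8x³ − 7x² − 4x. Remainder: −14x³ − 62x² + 55x + 24.
Step 5: lead(−14x³ − 62x² + 55x + 24) ÷ lead(D) = −14x³ ÷ −2x³ = 7. Subtract (7)·D = −14x³ − 56x² + 49x + 28. Remainder: −6x² + 6x − 4.

Q = [5, -7, 2, -1, 7]; R = [-6, 6, -4]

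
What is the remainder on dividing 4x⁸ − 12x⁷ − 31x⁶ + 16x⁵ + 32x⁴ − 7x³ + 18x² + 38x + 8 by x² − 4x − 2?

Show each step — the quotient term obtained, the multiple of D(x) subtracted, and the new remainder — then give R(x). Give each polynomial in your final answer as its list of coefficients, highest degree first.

R = [-4]

Step 1: lead(4x⁸ − 12x⁷ − 31x⁶ + 16x⁵ + 32x⁴ − 7x³ + 18x² + 38x + 8) ÷ lead(D) = 4x⁸ ÷ x² = 4x⁶. Subtract (4x⁶)·D = 4x⁸ − 16x⁷ − 8x⁶. Remainder: 4x⁷ − 23x⁶ + 16x⁵ + 32x⁴ − 7x³ + 18x² + 38x + 8.
Step 2: lead(4x⁷ − 23x⁶ + 16x⁵ + 32x⁴ − 7x³ + 18x² + 38x + 8) ÷ lead(D) = 4x⁷ ÷ x² = 4x⁵. Subtract (4x⁵)·D = 4x⁷ − 16x⁶ − 8x⁵. Remainder: −7x⁶ + 24x⁵ + 32x⁴ − 7x³ + 18x² + 38x + 8.
Step 3: lead(−7x⁶ + 24x⁵ + 32x⁴ − 7x³ + 18x² + 38x + 8) ÷ lead(D) = −7x⁶ ÷ x² = −7x⁴. Subtract (−7x⁴)·D = −7x⁶ + 28x⁵ + 14x⁴. Remainder: −4x⁵ + 18x⁴ − 7x³ + 18x² + 38x + 8.
Step 4: lead(−4x⁵ + 18x⁴ − 7x³ + 18x² + 38x + 8) ÷ lead(D) = −4x⁵ ÷ x² = −4x³. Subtract (−4x³)·D = −4x⁵ + 16x⁴ + 8x³. Remainder: 2x⁴ − 15x³ + 18x² + 38x + 8.
Step 5: lead(2x⁴ − 15x³ + 18x² + 38x + 8) ÷ lead(D) = 2x⁴ ÷ x² = 2x². Subtract (2x²)·D = 2x⁴ − 8x³ − 4x². Remainder: −7x³ + 22x² + 38x + 8.
Step 6: lead(−7x³ + 22x² + 38x + 8) ÷ lead(D) = −7x³ ÷ x² = −7x. Subtract (−7x)·D = −7x³ + 28x² + 14x. Remainder: −6x² + 24x + 8.
Step 7: lead(−6x² + 24x + 8) ÷ lead(D) = −6x² ÷ x² = −6. Subtract (−6)·D = −6x² + 24x + 12. Remainder: −4.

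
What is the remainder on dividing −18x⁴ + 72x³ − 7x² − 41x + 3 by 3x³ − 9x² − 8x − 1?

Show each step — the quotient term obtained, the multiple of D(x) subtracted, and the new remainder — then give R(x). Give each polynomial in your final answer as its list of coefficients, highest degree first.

Step 1: lead(−18x⁴ + 72x³ − 7x² − 41x + 3) ÷ lead(D) = −18x⁴ ÷ 3x³ = −6x. Subtract (−6x)·D = −18x⁴ + 54x³ + 48x² + 6x. Remainder: 18x³ − 55x² − 47x + 3.
Step 2: lead(18x³ − 55x² − 47x + 3) ÷ lead(D) = 18x³ ÷ 3x³ = 6. Subtract (6)·D = 18x³ − 54x² − 48x − 6. Remainder: −x² + x + 9.

R = [-1, 1, 9]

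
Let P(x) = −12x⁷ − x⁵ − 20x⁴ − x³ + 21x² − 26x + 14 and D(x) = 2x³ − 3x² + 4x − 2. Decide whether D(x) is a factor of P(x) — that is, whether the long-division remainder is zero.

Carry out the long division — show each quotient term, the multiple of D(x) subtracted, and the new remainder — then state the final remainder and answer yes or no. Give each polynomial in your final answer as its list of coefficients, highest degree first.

Step 1: lead(−12x⁷ − x⁵ − 20x⁴ − x³ + 21x² − 26x + 14) ÷ lead(D) = −12x⁷ ÷ 2x³ = −6x⁴. Subtract (−6x⁴)·D = −12x⁷ + 18x⁶ − 24x⁵ + 12x⁴. Remainder: −18x⁶ + 23x⁵ − 32x⁴ − x³ + 21x² − 26x + 14.
Step 2: lead(−18x⁶ + 23x⁵ − 32x⁴ − x³ + 21x² − 26x + 14) ÷ lead(D) = −18x⁶ ÷ 2x³ = −9x³. Subtract (−9x³)·D = −18x⁶ + 27x⁵ − 36x⁴ + 18x³. Remainder: −4x⁵ + 4x⁴ − 19x³ + 21x² − 26x + 14.
Step 3: lead(−4x⁵ + 4x⁴ − 19x³ + 21x² − 26x + 14) ÷ lead(D) = −4x⁵ ÷ 2x³ = −2x². Subtract (−2x²)·D = −4x⁵ + 6x⁴ − 8x³ + 4x². Remainder: −2x⁴ − 11x³ + 17x² − 26x + 14.
Step 4: lead(−2x⁴ − 11x³ + 17x² − 26x + 14) ÷ lead(D) = −2x⁴ ÷ 2x³ = −x. Subtract (−x)·D = −2x⁴ + 3x³ − 4x² + 2x. Remainder: −14x³ + 21x² − 28x + 14.
Step 5: lead(−14x³ + 21x² − 28x + 14) ÷ lead(D) = −14x³ ÷ 2x³ = −7. Subtract (−7)·D = −14x³ + 21x² − 28x + 14. Remainder: 0.

R = [0], so D(x) is a factor of P(x). yes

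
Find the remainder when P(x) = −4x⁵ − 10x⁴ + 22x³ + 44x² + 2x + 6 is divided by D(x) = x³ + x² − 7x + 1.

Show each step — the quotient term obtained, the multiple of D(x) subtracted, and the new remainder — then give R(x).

Step 1: lead(−4x⁵ − 10x⁴ + 22x³ + 44x² + 2x + 6) ÷ lead(D) = −4x⁵ ÷ x³ = −4x². Subtract (−4x²)·D = −4x⁵ − 4x⁴ + 28x³ − 4x². Remainder: −6x⁴ − 6x³ + 48x² + 2x + 6.
Step 2: lead(−6x⁴ − 6x³ + 48x² + 2x + 6) ÷ lead(D) = −6x⁴ ÷ x³ = −6x. Subtract (−6x)·D = −6x⁴ − 6x³ + 42x² − 6x. Remainder: 6x² + 8x + 6.

R(x) = 6x² + 8x + 6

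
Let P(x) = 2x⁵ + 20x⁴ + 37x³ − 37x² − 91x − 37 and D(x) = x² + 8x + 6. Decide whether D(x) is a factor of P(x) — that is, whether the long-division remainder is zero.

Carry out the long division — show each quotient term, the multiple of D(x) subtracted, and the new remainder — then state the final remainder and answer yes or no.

R(x) = −9x − 7, so D(x) is not a factor of P(x). no

Step 1: lead(2x⁵ + 20x⁴ + 37x³ − 37x² − 91x − 37) ÷ lead(D) = 2x⁵ ÷ x² = 2x³. Subtract (2x³)·D = 2x⁵ + 16x⁴ + 12x³. Remainder: 4x⁴ + 25x³ − 37x² − 91x − 37.
Step 2: lead(4x⁴ + 25x³ − 37x² − 91x − 37) ÷ lead(D) = 4x⁴ ÷ x² = 4x². Subtract (4x²)·D = 4x⁴ + 32x³ + 24x². Remainder: −7x³ − 61x² − 91x − 37.
Step 3: lead(−7x³ − 61x² − 91x − 37) ÷ lead(D) = −7x³ ÷ x² = −7x. Subtract (−7x)·D = −7x³ − 56x² − 42x. Remainder: −5x² − 49x − 37.
Step 4: lead(−5x² − 49x − 37) ÷ lead(D) = −5x² ÷ x² = −5. Subtract (−5)·D = −5x² − 40x − 30. Remainder: −9x − 7.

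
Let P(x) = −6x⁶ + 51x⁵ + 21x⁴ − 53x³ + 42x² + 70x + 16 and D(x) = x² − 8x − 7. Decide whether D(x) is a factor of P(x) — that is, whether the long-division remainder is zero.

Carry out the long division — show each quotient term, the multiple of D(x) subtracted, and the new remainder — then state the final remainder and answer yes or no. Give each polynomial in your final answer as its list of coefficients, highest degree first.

Step 1: lead(−6x⁶ + 51x⁵ + 21x⁴ − 53x³ + 42x² + 70x + 16) ÷ lead(D) = −6x⁶ ÷ x² = −6x⁴. Subtract (−6x⁴)·D = −6x⁶ + 48x⁵ + 42x⁴. Remainder: 3x⁵ − 21x⁴ − 53x³ + 42x² + 70x + 16.
Step 2: lead(3x⁵ − 21x⁴ − 53x³ + 42x² + 70x + 16) ÷ lead(D) = 3x⁵ ÷ x² = 3x³. Subtract (3x³)·D = 3x⁵ − 24x⁴ − 21x³. Remainder: 3x⁴ − 32x³ + 42x² + 70x + 16.
Step 3: lead(3x⁴ − 32x³ + 42x² + 70x + 16) ÷ lead(D) = 3x⁴ ÷ x² = 3x². Subtract (3x²)·D = 3x⁴ − 24x³ − 21x². Remainder: −8x³ + 63x² + 70x + 16.
Step 4: lead(−8x³ + 63x² + 70x + 16) ÷ lead(D) = −8x³ ÷ x² = −8x. Subtract (−8x)·D = −8x³ + 64x² + 56x. Remainder: −x² + 14x + 16.
Step 5: lead(−x² + 14x + 16) ÷ lead(D) = −x² ÷ x² = −1. Subtract (−1)·D = −x² + 8x + 7. Remainder: 6x + 9.

R = [6, 9], so D(x) is not a factor of P(x). no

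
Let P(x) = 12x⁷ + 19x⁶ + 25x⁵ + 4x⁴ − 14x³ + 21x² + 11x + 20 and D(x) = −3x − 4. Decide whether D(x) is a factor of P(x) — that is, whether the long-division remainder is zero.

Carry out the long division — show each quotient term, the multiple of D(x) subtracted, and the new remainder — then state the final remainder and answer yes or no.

Step 1: lead(12x⁷ + 19x⁶ + 25x⁵ + 4x⁴ − 14x³ + 21x² + 11x + 20) ÷ lead(D) = 12x⁷ ÷ −3x = −4x⁶. Subtract (−4x⁶)·D = 12x⁷ + 16x⁶. Remainder: 3x⁶ + 25x⁵ + 4x⁴ − 14x³ + 21x² + 11x + 20.
Step 2: lead(3x⁶ + 25x⁵ + 4x⁴ − 14x³ + 21x² + 11x + 20) ÷ lead(D) = 3x⁶ ÷ −3x = −x⁵. Subtract (−x⁵)·D = 3x⁶ + 4x⁵. Remainder: 21x⁵ + 4x⁴ − 14x³ + 21x² + 11x + 20.
Step 3: lead(21x⁵ + 4x⁴ − 14x³ + 21x² + 11x + 20) ÷ lead(D) = 21x⁵ ÷ −3x = −7x⁴. Subtract (−7x⁴)·D = 21x⁵ + 28x⁴. Remainder: −24x⁴ − 14x³ + 21x² + 11x + 20.
Step 4: lead(−24x⁴ − 14x³ + 21x² + 11x + 20) ÷ lead(D) = −24x⁴ ÷ −3x = 8x³. Subtract (8x³)·D = −24x⁴ − 32x³. Remainder: 18x³ + 21x² + 11x + 20.
Step 5: lead(18x³ + 21x² + 11x + 20) ÷ lead(D) = 18x³ ÷ −3x = −6x². Subtract (−6x²)·D = 18x³ + 24x². Remainder: −3x² + 11x + 20.
Step 6: lead(−3x² + 11x + 20) ÷ lead(D) = −3x² ÷ −3x = x. Subtract (x)·D = −3x² − 4x. Remainder: 15x + 20.
Step 7: lead(15x + 20) ÷ lead(D) = 15x ÷ −3x = −5. Subtract (−5)·D = 15x + 20. Remainder: 0.

R(x) = 0, so D(x) is a factor of P(x). yes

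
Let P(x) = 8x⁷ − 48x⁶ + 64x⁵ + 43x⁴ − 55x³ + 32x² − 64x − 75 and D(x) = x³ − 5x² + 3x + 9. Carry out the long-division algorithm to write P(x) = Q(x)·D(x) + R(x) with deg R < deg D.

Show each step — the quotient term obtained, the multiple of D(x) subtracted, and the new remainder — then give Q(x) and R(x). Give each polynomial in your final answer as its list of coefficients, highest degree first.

Q = [8, -8, 0, -5, -8]; R = [7, 5, -3]

Step 1: lead(8x⁷ − 48x⁶ + 64x⁵ + 43x⁴ − 55x³ + 32x² − 64x − 75) ÷ lead(D) = 8x⁷ ÷ x³ = 8x⁴. Subtract (8x⁴)·D = 8x⁷ − 40x⁶ + 24x⁵ + 72x⁴. Remainder: −8x⁶ + 40x⁵ − 29x⁴ − 55x³ + 32x² − 64x − 75.
Step 2: lead(−8x⁶ + 40x⁵ − 29x⁴ − 55x³ + 32x² − 64x − 75) ÷ lead(D) = −8x⁶ ÷ x³ = −8x³. Subtract (−8x³)·D = −8x⁶ + 40x⁵ − 24x⁴ − 72x³. Remainder: −5x⁴ + 17x³ + 32x² − 64x − 75.
Step 3: lead(−5x⁴ + 17x³ + 32x² − 64x − 75) ÷ lead(D) = −5x⁴ ÷ x³ = −5x. Subtract (−5x)·D = −5x⁴ + 25x³ − 15x² − 45x. Remainder: −8x³ + 47x² − 19x − 75.
Step 4: lead(−8x³ + 47x² − 19x − 75) ÷ lead(D) = −8x³ ÷ x³ = −8. Subtract (−8)·D = −8x³ + 40x² − 24x − 72. Remainder: 7x² + 5x − 3.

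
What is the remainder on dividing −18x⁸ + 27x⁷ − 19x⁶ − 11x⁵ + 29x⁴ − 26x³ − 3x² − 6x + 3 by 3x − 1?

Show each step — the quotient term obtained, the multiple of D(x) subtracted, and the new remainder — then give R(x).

R(x) = 0

Step 1: lead(−18x⁸ + 27x⁷ − 19x⁶ − 11x⁵ + 29x⁴ − 26x³ − 3x² − 6x + 3) ÷ lead(D) = −18x⁸ ÷ 3x = −6x⁷. Subtract (−6x⁷)·D = −18x⁸ + 6x⁷. Remainder: 21x⁷ − 19x⁶ − 11x⁵ + 29x⁴ − 26x³ − 3x² − 6x + 3.
Step 2: lead(21x⁷ − 19x⁶ − 11x⁵ + 29x⁴ − 26x³ − 3x² − 6x + 3) ÷ lead(D) = 21x⁷ ÷ 3x = 7x⁶. Subtract (7x⁶)·D = 21x⁷ − 7x⁶. Remainder: −12x⁶ − 11x⁵ + 29x⁴ − 26x³ − 3x² − 6x + 3.
Step 3: lead(−12x⁶ − 11x⁵ + 29x⁴ − 26x³ − 3x² − 6x + 3) ÷ lead(D) = −12x⁶ ÷ 3x = −4x⁵. Subtract (−4x⁵)·D = −12x⁶ + 4x⁵. Remainder: −15x⁵ + 29x⁴ − 26x³ − 3x² − 6x + 3.
Step 4: lead(−15x⁵ + 29x⁴ − 26x³ − 3x² − 6x + 3) ÷ lead(D) = −15x⁵ ÷ 3x = −5x⁴. Subtract (−5x⁴)·D = −15x⁵ + 5x⁴. Remainder: 24x⁴ − 26x³ − 3x² − 6x + 3.
Step 5: lead(24x⁴ − 26x³ − 3x² − 6x + 3) ÷ lead(D) = 24x⁴ ÷ 3x = 8x³. Subtract (8x³)·D = 24x⁴ − 8x³. Remainder: −18x³ − 3x² − 6x + 3.
Step 6: lead(−18x³ − 3x² − 6x + 3) ÷ lead(D) = −18x³ ÷ 3x = −6x². Subtract (−6x²)·D = −18x³ + 6x². Remainder: −9x² − 6x + 3.
Step 7: lead(−9x² − 6x + 3) ÷ lead(D) = −9x² ÷ 3x = −3x. Subtract (−3x)·D = −9x² + 3x. Remainder: −9x + 3.
Step 8: lead(−9x + 3) ÷ lead(D) = −9x ÷ 3x = −3. Subtract (−3)·D = −9x + 3. Remainder: 0.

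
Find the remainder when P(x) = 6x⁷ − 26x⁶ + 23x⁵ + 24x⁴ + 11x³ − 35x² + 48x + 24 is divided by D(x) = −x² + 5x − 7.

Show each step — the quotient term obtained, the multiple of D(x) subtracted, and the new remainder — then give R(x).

R(x) = 3

Step 1: lead(6x⁷ − 26x⁶ + 23x⁵ + 24x⁴ + 11x³ − 35x² + 48x + 24) ÷ lead(D) = 6x⁷ ÷ −x² = −6x⁵. Subtract (−6x⁵)·D = 6x⁷ − 30x⁶ + 42x⁵. Remainder: 4x⁶ − 19x⁵ + 24x⁴ + 11x³ − 35x² + 48x + 24.
Step 2: lead(4x⁶ − 19x⁵ + 24x⁴ + 11x³ − 35x² + 48x + 24) ÷ lead(D) = 4x⁶ ÷ −x² = −4x⁴. Subtract (−4x⁴)·D = 4x⁶ − 20x⁵ + 28x⁴. Remainder: x⁵ − 4x⁴ + 11x³ − 35x² + 48x + 24.
Step 3: lead(x⁵ − 4x⁴ + 11x³ − 35x² + 48x + 24) ÷ lead(D) = x⁵ ÷ −x² = −x³. Subtract (−x³)·D = x⁵ − 5x⁴ + 7x³. Remainder: x⁴ + 4x³ − 35x² + 48x + 24.
Step 4: lead(x⁴ + 4x³ − 35x² + 48x + 24) ÷ lead(D) = x⁴ ÷ −x² = −x². Subtract (−x²)·D = x⁴ − 5x³ + 7x². Remainder: 9x³ − 42x² + 48x + 24.
Step 5: lead(9x³ − 42x² + 48x + 24) ÷ lead(D) = 9x³ ÷ −x² = −9x. Subtract (−9x)·D = 9x³ − 45x² + 63x. Remainder: 3x² − 15x + 24.
Step 6: lead(3x² − 15x + 24) ÷ lead(D) = 3x² ÷ −x² = −3. Subtract (−3)·D = 3x² − 15x + 21. Remainder: 3.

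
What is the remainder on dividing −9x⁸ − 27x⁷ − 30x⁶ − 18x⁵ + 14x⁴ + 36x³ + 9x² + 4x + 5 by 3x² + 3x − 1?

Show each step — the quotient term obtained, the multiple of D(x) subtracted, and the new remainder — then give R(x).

Step 1: lead(−9x⁸ − 27x⁷ − 30x⁶ − 18x⁵ + 14x⁴ + 36x³ + 9x² + 4x + 5) ÷ lead(D) = −9x⁸ ÷ 3x² = −3x⁶. Subtract (−3x⁶)·D = −9x⁸ − 9x⁷ + 3x⁶. Remainder: −18x⁷ − 33x⁶ − 18x⁵ + 14x⁴ + 36x³ + 9x² + 4x + 5.
Step 2: lead(−18x⁷ − 33x⁶ − 18x⁵ + 14x⁴ + 36x³ + 9x² + 4x + 5) ÷ lead(D) = −18x⁷ ÷ 3x² = −6x⁵. Subtract (−6x⁵)·D = −18x⁷ − 18x⁶ + 6x⁵. Remainder: −15x⁶ − 24x⁵ + 14x⁴ + 36x³ + 9x² + 4x + 5.
Step 3: lead(−15x⁶ − 24x⁵ + 14x⁴ + 36x³ + 9x² + 4x + 5) ÷ lead(D) = −15x⁶ ÷ 3x² = −5x⁴. Subtract (−5x⁴)·D = −15x⁶ − 15x⁵ + 5x⁴. Remainder: −9x⁵ + 9x⁴ + 36x³ + 9x² + 4x + 5.
Step 4: lead(−9x⁵ + 9x⁴ + 36x³ + 9x² + 4x + 5) ÷ lead(D) = −9x⁵ ÷ 3x² = −3x³. Subtract (−3x³)·D = −9x⁵ − 9x⁴ + 3x³. Remainder: 18x⁴ + 33x³ + 9x² + 4x + 5.
Step 5: lead(18x⁴ + 33x³ + 9x² + 4x + 5) ÷ lead(D) = 18x⁴ ÷ 3x² = 6x². Subtract (6x²)·D = 18x⁴ + 18x³ − 6x². Remainder: 15x³ + 15x² + 4x + 5.
Step 6: lead(15x³ + 15x² + 4x + 5) ÷ lead(D) = 15x³ ÷ 3x² = 5x. Subtract (5x)·D = 15x³ + 15x² − 5x. Remainder: 9x + 5.

R(x) = 9x + 5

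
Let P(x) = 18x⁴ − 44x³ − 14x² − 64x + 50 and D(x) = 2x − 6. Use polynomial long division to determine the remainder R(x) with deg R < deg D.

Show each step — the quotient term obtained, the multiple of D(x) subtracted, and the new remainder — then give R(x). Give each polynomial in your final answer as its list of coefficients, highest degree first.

Step 1: lead(18x⁴ − 44x³ − 14x² − 64x + 50) ÷ lead(D) = 18x⁴ ÷ 2x = 9x³. Subtract (9x³)·D = 18x⁴ − 54x³. Remainder: 10x³ − 14x² − 64x + 50.
Step 2: lead(10x³ − 14x² − 64x + 50) ÷ lead(D) = 10x³ ÷ 2x = 5x². Subtract (5x²)·D = 10x³ − 30x². Remainder: 16x² − 64x + 50.
Step 3: lead(16x² − 64x + 50) ÷ lead(D) = 16x² ÷ 2x = 8x. Subtract (8x)·D = 16x² − 48x. Remainder: −16x + 50.
Step 4: lead(−16x + 50) ÷ lead(D) = −16x ÷ 2x = −8. Subtract (−8)·D = −16x + 48. Remainder: 2.

R = [2]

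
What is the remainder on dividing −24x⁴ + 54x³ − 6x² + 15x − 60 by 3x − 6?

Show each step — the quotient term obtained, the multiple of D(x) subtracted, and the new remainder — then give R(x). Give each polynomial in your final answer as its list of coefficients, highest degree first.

R = [-6]

Step 1: lead(−24x⁴ + 54x³ − 6x² + 15x − 60) ÷ lead(D) = −24x⁴ ÷ 3x = −8x³. Subtract (−8x³)·D = −24x⁴ + 48x³. Remainder: 6x³ − 6x² + 15x − 60.
Step 2: lead(6x³ − 6x² + 15x − 60) ÷ lead(D) = 6x³ ÷ 3x = 2x². Subtract (2x²)·D = 6x³ − 12x². Remainder: 6x² + 15x − 60.
Step 3: lead(6x² + 15x − 60) ÷ lead(D) = 6x² ÷ 3x = 2x. Subtract (2x)·D = 6x² − 12x. Remainder: 27x − 60.
Step 4: lead(27x − 60) ÷ lead(D) = 27x ÷ 3x = 9. Subtract (9)·D = 27x − 54. Remainder: −6.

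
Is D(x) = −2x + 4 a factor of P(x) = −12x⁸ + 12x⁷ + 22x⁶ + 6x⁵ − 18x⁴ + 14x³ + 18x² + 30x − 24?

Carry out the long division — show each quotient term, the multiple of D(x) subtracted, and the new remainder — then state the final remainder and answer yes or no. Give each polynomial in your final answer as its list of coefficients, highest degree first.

Step 1: lead(−12x⁸ + 12x⁷ + 22x⁶ + 6x⁵ − 18x⁴ + 14x³ + 18x² + 30x − 24) ÷ lead(D) = −12x⁸ ÷ −2x = 6x⁷. Subtract (6x⁷)·D = −12x⁸ + 24x⁷. Remainder: −12x⁷ + 22x⁶ + 6x⁵ − 18x⁴ + 14x³ + 18x² + 30x − 24.
Step 2: lead(−12x⁷ + 22x⁶ + 6x⁵ − 18x⁴ + 14x³ + 18x² + 30x − 24) ÷ lead(D) = −12x⁷ ÷ −2x = 6x⁶. Subtract (6x⁶)·D = −12x⁷ + 24x⁶. Remainder: −2x⁶ + 6x⁵ − 18x⁴ + 14x³ + 18x² + 30x − 24.
Step 3: lead(−2x⁶ + 6x⁵ − 18x⁴ + 14x³ + 18x² + 30x − 24) ÷ lead(D) = −2x⁶ ÷ −2x = x⁵. Subtract (x⁵)·D = −2x⁶ + 4x⁵. Remainder: 2x⁵ − 18x⁴ + 14x³ + 18x² + 30x − 24.
Step 4: lead(2x⁵ − 18x⁴ + 14x³ + 18x² + 30x − 24) ÷ lead(D) = 2x⁵ ÷ −2x = −x⁴. Subtract (−x⁴)·D = 2x⁵ − 4x⁴. Remainder: −14x⁴ + 14x³ + 18x² + 30x − 24.
Step 5: lead(−14x⁴ + 14x³ + 18x² + 30x − 24) ÷ lead(D) = −14x⁴ ÷ −2x = 7x³. Subtract (7x³)·D = −14x⁴ + 28x³. Remainder: −14x³ + 18x² + 30x − 24.
Step 6: lead(−14x³ + 18x² + 30x − 24) ÷ lead(D) = −14x³ ÷ −2x = 7x². Subtract (7x²)·D = −14x³ + 28x². Remainder: −10x² + 30x − 24.
Step 7: lead(−10x² + 30x − 24) ÷ lead(D) = −10x² ÷ −2x = 5x. Subtract (5x)·D = −10x² + 20x. Remainder: 10x − 24.
Step 8: lead(10x − 24) ÷ lead(D) = 10x ÷ −2x = −5. Subtract (−5)·D = 10x − 20. Remainder: −4.

R = [-4], so D(x) is not a factor of P(x). no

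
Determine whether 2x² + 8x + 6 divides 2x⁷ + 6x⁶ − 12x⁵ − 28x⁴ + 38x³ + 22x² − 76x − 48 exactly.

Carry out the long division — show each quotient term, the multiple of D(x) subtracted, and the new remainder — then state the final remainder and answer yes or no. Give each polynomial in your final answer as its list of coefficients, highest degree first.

R = [0], so D(x) is a factor of P(x). yes

Step 1: lead(2x⁷ + 6x⁶ − 12x⁵ − 28x⁴ + 38x³ + 22x² − 76x − 48) ÷ lead(D) = 2x⁷ ÷ 2x² = x⁵. Subtract (x⁵)·D = 2x⁷ + 8x⁶ + 6x⁵. Remainder: −2x⁶ − 18x⁵ − 28x⁴ + 38x³ + 22x² − 76x − 48.
Step 2: lead(−2x⁶ − 18x⁵ − 28x⁴ + 38x³ + 22x² − 76x − 48) ÷ lead(D) = −2x⁶ ÷ 2x² = −x⁴. Subtract (−x⁴)·D = −2x⁶ − 8x⁵ − 6x⁴. Remainder: −10x⁵ − 22x⁴ + 38x³ + 22x² − 76x − 48.
Step 3: lead(−10x⁵ − 22x⁴ + 38x³ + 22x² − 76x − 48) ÷ lead(D) = −10x⁵ ÷ 2x² = −5x³. Subtract (−5x³)·D = −10x⁵ − 40x⁴ − 30x³. Remainder: 18x⁴ + 68x³ + 22x² − 76x − 48.
Step 4: lead(18x⁴ + 68x³ + 22x² − 76x − 48) ÷ lead(D) = 18x⁴ ÷ 2x² = 9x². Subtract (9x²)·D = 18x⁴ + 72x³ + 54x². Remainder: −4x³ − 32x² − 76x − 48.
Step 5: lead(−4x³ − 32x² − 76x − 48) ÷ lead(D) = −4x³ ÷ 2x² = −2x. Subtract (−2x)·D = −4x³ − 16x² − 12x. Remainder: −16x² − 64x − 48.
Step 6: lead(−16x² − 64x − 48) ÷ lead(D) = −16x² ÷ 2x² = −8. Subtract (−8)·D = −16x² − 64x − 48. Remainder: 0.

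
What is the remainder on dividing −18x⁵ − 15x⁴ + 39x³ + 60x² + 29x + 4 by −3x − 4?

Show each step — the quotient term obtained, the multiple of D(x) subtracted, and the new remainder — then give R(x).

Step 1: lead(−18x⁵ − 15x⁴ + 39x³ + 60x² + 29x + 4) ÷ lead(D) = −18x⁵ ÷ −3x = 6x⁴. Subtract (6x⁴)·D = −18x⁵ − 24x⁴. Remainder: 9x⁴ + 39x³ + 60x² + 29x + 4.
Step 2: lead(9x⁴ + 39x³ + 60x² + 29x + 4) ÷ lead(D) = 9x⁴ ÷ −3x = −3x³. Subtract (−3x³)·D = 9x⁴ + 12x³. Remainder: 27x³ + 60x² + 29x + 4.
Step 3: lead(27x³ + 60x² + 29x + 4) ÷ lead(D) = 27x³ ÷ −3x = −9x². Subtract (−9x²)·D = 27x³ + 36x². Remainder: 24x² + 29x + 4.
Step 4: lead(24x² + 29x + 4) ÷ lead(D) = 24x² ÷ −3x = −8x. Subtract (−8x)·D = 24x² + 32x. Remainder: −3x + 4.
Step 5: lead(−3x + 4) ÷ lead(D) = −3x ÷ −3x = 1. Subtract (1)·D = −3x − 4. Remainder: 8.

R(x) = 8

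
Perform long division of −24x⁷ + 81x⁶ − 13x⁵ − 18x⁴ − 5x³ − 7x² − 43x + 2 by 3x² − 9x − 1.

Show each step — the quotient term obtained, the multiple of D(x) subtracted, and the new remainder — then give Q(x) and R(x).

Step 1: lead(−24x⁷ + 81x⁶ − 13x⁵ − 18x⁴ − 5x³ − 7x² − 43x + 2) ÷ lead(D) = −24x⁷ ÷ 3x² = −8x⁵. Subtract (−8x⁵)·D = −24x⁷ + 72x⁶ + 8x⁵. Remainder: 9x⁶ − 21x⁵ − 18x⁴ − 5x³ − 7x² − 43x + 2.
Step 2: lead(9x⁶ − 21x⁵ − 18x⁴ − 5x³ − 7x² − 43x + 2) ÷ lead(D) = 9x⁶ ÷ 3x² = 3x⁴. Subtract (3x⁴)·D = 9x⁶ − 27x⁵ − 3x⁴. Remainder: 6x⁵ − 15x⁴ − 5x³ − 7x² − 43x + 2.
Step 3: lead(6x⁵ − 15x⁴ − 5x³ − 7x² − 43x + 2) ÷ lead(D) = 6x⁵ ÷ 3x² = 2x³. Subtract (2x³)·D = 6x⁵ − 18x⁴ − 2x³. Remainder: 3x⁴ − 3x³ − 7x² − 43x + 2.
Step 4: lead(3x⁴ − 3x³ − 7x² − 43x + 2) ÷ lead(D) = 3x⁴ ÷ 3x² = x². Subtract (x²)·D = 3x⁴ − 9x³ − x². Remainder: 6x³ − 6x² − 43x + 2.
Step 5: lead(6x³ − 6x² − 43x + 2) ÷ lead(D) = 6x³ ÷ 3x² = 2x. Subtract (2x)·D = 6x³ − 18x² − 2x. Remainder: 12x² − 41x + 2.
Step 6: lead(12x² − 41x + 2) ÷ lead(D) = 12x² ÷ 3x² = 4. Subtract (4)·D = 12x² − 36x − 4. Remainder: −5x + 6.

Q(x) = −8x⁵ + 3x⁴ + 2x³ + x² + 2x + 4; R(x) = −5x + 6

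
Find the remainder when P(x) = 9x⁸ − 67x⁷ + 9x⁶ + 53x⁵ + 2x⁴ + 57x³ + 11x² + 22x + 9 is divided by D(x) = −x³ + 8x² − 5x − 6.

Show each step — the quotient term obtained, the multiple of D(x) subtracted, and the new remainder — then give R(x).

R(x) = −x² + 7x − 9

Step 1: lead(9x⁸ − 67x⁷ + 9x⁶ + 53x⁵ + 2x⁴ + 57x³ + 11x² + 22x + 9) ÷ lead(D) = 9x⁸ ÷ −x³ = −9x⁵. Subtract (−9x⁵)·D = 9x⁸ − 72x⁷ + 45x⁶ + 54x⁵. Remainder: 5x⁷ − 36x⁶ − x⁵ + 2x⁴ + 57x³ + 11x² + 22x + 9.
Step 2: lead(5x⁷ − 36x⁶ − x⁵ + 2x⁴ + 57x³ + 11x² + 22x + 9) ÷ lead(D) = 5x⁷ ÷ −x³ = −5x⁴. Subtract (−5x⁴)·D = 5x⁷ − 40x⁶ + 25x⁵ + 30x⁴. Remainder: 4x⁶ − 26x⁵ − 28x⁴ + 57x³ + 11x² + 22x + 9.
Step 3: lead(4x⁶ − 26x⁵ − 28x⁴ + 57x³ + 11x² + 22x + 9) ÷ lead(D) = 4x⁶ ÷ −x³ = −4x³. Subtract (−4x³)·D = 4x⁶ − 32x⁵ + 20x⁴ + 24x³. Remainder: 6x⁵ − 48x⁴ + 33x³ + 11x² + 22x + 9.
Step 4: lead(6x⁵ − 48x⁴ + 33x³ + 11x² + 22x + 9) ÷ lead(D) = 6x⁵ ÷ −x³ = −6x². Subtract (−6x²)·D = 6x⁵ − 48x⁴ + 30x³ + 36x². Remainder: 3x³ − 25x² + 22x + 9.
Step 5: lead(3x³ − 25x² + 22x + 9) ÷ lead(D) = 3x³ ÷ −x³ = −3. Subtract (−3)·D = 3x³ − 24x² + 15x + 18. Remainder: −x² + 7x − 9.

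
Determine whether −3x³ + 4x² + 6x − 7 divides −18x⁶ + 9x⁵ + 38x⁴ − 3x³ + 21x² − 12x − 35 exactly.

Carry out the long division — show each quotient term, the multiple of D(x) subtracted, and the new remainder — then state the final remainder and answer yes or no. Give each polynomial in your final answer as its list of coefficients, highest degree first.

Step 1: lead(−18x⁶ + 9x⁵ + 38x⁴ − 3x³ + 21x² − 12x − 35) ÷ lead(D) = −18x⁶ ÷ −3x³ = 6x³. Subtract (6x³)·D = −18x⁶ + 24x⁵ + 36x⁴ − 42x³. Remainder: −15x⁵ + 2x⁴ + 39x³ + 21x² − 12x − 35.
Step 2: lead(−15x⁵ + 2x⁴ + 39x³ + 21x² − 12x − 35) ÷ lead(D) = −15x⁵ ÷ −3x³ = 5x². Subtract (5x²)·D = −15x⁵ + 20x⁴ + 30x³ − 35x². Remainder: −18x⁴ + 9x³ + 56x² − 12x − 35.
Step 3: lead(−18x⁴ + 9x³ + 56x² − 12x − 35) ÷ lead(D) = −18x⁴ ÷ −3x³ = 6x. Subtract (6x)·D = −18x⁴ + 24x³ + 36x² − 42x. Remainder: −15x³ + 20x² + 30x − 35.
Step 4: lead(−15x³ + 20x² + 30x − 35) ÷ lead(D) = −15x³ ÷ −3x³ = 5. Subtract (5)·D = −15x³ + 20x² + 30x − 35. Remainder: 0.

R = [0], so D(x) is a factor of P(x). yes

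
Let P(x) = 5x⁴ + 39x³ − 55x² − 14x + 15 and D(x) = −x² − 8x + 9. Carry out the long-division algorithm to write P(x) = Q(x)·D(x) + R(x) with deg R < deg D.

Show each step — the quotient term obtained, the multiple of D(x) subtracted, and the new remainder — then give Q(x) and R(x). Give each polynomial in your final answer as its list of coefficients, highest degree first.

Q = [-5, 1, 2]; R = [-7, -3]

Step 1: lead(5x⁴ + 39x³ − 55x² − 14x + 15) ÷ lead(D) = 5x⁴ ÷ −x² = −5x². Subtract (−5x²)·D = 5x⁴ + 40x³ − 45x². Remainder: −x³ − 10x² − 14x + 15.
Step 2: lead(−x³ − 10x² − 14x + 15) ÷ lead(D) = −x³ ÷ −x² = x. Subtract (x)·D = −x³ − 8x² + 9x. Remainder: −2x² − 23x + 15.
Step 3: lead(−2x² − 23x + 15) ÷ lead(D) = −2x² ÷ −x² = 2. Subtract (2)·D = −2x² − 16x + 18. Remainder: −7x − 3.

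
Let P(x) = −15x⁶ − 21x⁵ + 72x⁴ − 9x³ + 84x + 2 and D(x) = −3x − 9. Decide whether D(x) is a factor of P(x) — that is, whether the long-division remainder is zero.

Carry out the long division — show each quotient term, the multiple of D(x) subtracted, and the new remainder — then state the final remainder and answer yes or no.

Step 1: lead(−15x⁶ − 21x⁵ + 72x⁴ − 9x³ + 84x + 2) ÷ lead(D) = −15x⁶ ÷ −3x = 5x⁵. Subtract (5x⁵)·D = −15x⁶ − 45x⁵. Remainder: 24x⁵ + 72x⁴ − 9x³ + 84x + 2.
Step 2: lead(24x⁵ + 72x⁴ − 9x³ + 84x + 2) ÷ lead(D) = 24x⁵ ÷ −3x = −8x⁴. Subtract (−8x⁴)·D = 24x⁵ + 72x⁴. Remainder: −9x³ + 84x + 2.
Step 3: lead(−9x³ + 84x + 2) ÷ lead(D) = −9x³ ÷ −3x = 3x². Subtract (3x²)·D = −9x³ − 27x². Remainder: 27x² + 84x + 2.
Step 4: lead(27x² + 84x + 2) ÷ lead(D) = 27x² ÷ −3x = −9x. Subtract (−9x)·D = 27x² + 81x. Remainder: 3x + 2.
Step 5: lead(3x + 2) ÷ lead(D) = 3x ÷ −3x = −1. Subtract (−1)·D = 3x + 9. Remainder: −7.

R(x) = −7, so D(x) is not a factor of P(x). no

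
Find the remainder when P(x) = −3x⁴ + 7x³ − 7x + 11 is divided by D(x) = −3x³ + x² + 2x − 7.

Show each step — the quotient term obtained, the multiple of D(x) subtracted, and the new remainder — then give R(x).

Step 1: lead(−3x⁴ + 7x³ − 7x + 11) ÷ lead(D) = −3x⁴ ÷ −3x³ = x. Subtract (x)·D = −3x⁴ + x³ + 2x² − 7x. Remainder: 6x³ − 2x² + 11.
Step 2: lead(6x³ − 2x² + 11) ÷ lead(D) = 6x³ ÷ −3x³ = −2. Subtract (−2)·D = 6x³ − 2x² − 4x + 14. Remainder: 4x − 3.

R(x) = 4x − 3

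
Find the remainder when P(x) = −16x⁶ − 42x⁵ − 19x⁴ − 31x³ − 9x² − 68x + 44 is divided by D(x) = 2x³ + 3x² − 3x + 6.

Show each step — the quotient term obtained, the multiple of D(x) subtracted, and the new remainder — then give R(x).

R(x) = x + 2

Step 1: lead(−16x⁶ − 42x⁵ − 19x⁴ − 31x³ − 9x² − 68x + 44) ÷ lead(D) = −16x⁶ ÷ 2x³ = −8x³. Subtract (−8x³)·D = −16x⁶ − 24x⁵ + 24x⁴ − 48x³. Remainder: −18x⁵ − 43x⁴ + 17x³ − 9x² − 68x + 44.
Step 2: lead(−18x⁵ − 43x⁴ + 17x³ − 9x² − 68x + 44) ÷ lead(D) = −18x⁵ ÷ 2x³ = −9x². Subtract (−9x²)·D = −18x⁵ − 27x⁴ + 27x³ − 54x². Remainder: −16x⁴ − 10x³ + 45x² − 68x + 44.
Step 3: lead(−16x⁴ − 10x³ + 45x² − 68x + 44) ÷ lead(D) = −16x⁴ ÷ 2x³ = −8x. Subtract (−8x)·D = −16x⁴ − 24x³ + 24x² − 48x. Remainder: 14x³ + 21x² − 20x + 44.
Step 4: lead(14x³ + 21x² − 20x + 44) ÷ lead(D) = 14x³ ÷ 2x³ = 7. Subtract (7)·D = 14x³ + 21x² − 21x + 42. Remainder: x + 2.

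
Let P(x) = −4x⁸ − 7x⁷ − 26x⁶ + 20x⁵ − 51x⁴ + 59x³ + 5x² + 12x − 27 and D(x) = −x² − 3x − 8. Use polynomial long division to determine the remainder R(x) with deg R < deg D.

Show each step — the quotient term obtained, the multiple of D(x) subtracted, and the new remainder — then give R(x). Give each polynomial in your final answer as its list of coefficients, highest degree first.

Step 1: lead(−4x⁸ − 7x⁷ − 26x⁶ + 20x⁵ − 51x⁴ + 59x³ + 5x² + 12x − 27) ÷ lead(D) = −4x⁸ ÷ −x² = 4x⁶. Subtract (4x⁶)·D = −4x⁸ − 12x⁷ − 32x⁶. Remainder: 5x⁷ + 6x⁶ + 20x⁵ − 51x⁴ + 59x³ + 5x² + 12x − 27.
Step 2: lead(5x⁷ + 6x⁶ + 20x⁵ − 51x⁴ + 59x³ + 5x² + 12x − 27) ÷ lead(D) = 5x⁷ ÷ −x² = −5x⁵. Subtract (−5x⁵)·D = 5x⁷ + 15x⁶ + 40x⁵. Remainder: −9x⁶ − 20x⁵ − 51x⁴ + 59x³ + 5x² + 12x − 27.
Step 3: lead(−9x⁶ − 20x⁵ − 51x⁴ + 59x³ + 5x² + 12x − 27) ÷ lead(D) = −9x⁶ ÷ −x² = 9x⁴. Subtract (9x⁴)·D = −9x⁶ − 27x⁵ − 72x⁴. Remainder: 7x⁵ + 21x⁴ + 59x³ + 5x² + 12x − 27.
Step 4: lead(7x⁵ + 21x⁴ + 59x³ + 5x² + 12x − 27) ÷ lead(D) = 7x⁵ ÷ −x² = −7x³. Subtract (−7x³)·D = 7x⁵ + 21x⁴ + 56x³. Remainder: 3x³ + 5x² + 12x − 27.
Step 5: lead(3x³ + 5x² + 12x − 27) ÷ lead(D) = 3x³ ÷ −x² = −3x. Subtract (−3x)·D = 3x³ + 9x² + 24x. Remainder: −4x² − 12x − 27.
Step 6: lead(−4x² − 12x − 27) ÷ lead(D) = −4x² ÷ −x² = 4. Subtract (4)·D = −4x² − 12x − 32. Remainder: 5.

R = [5]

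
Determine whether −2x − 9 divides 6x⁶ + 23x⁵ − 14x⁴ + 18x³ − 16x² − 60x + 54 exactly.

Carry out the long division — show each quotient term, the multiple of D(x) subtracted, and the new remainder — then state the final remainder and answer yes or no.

R(x) = 0, so D(x) is a factor of P(x). yes

Step 1: lead(6x⁶ + 23x⁵ − 14x⁴ + 18x³ − 16x² − 60x + 54) ÷ lead(D) = 6x⁶ ÷ −2x = −3x⁵. Subtract (−3x⁵)·D = 6x⁶ + 27x⁵. Remainder: −4x⁵ − 14x⁴ + 18x³ − 16x² − 60x + 54.
Step 2: lead(−4x⁵ − 14x⁴ + 18x³ − 16x² − 60x + 54) ÷ lead(D) = −4x⁵ ÷ −2x = 2x⁴. Subtract (2x⁴)·D = −4x⁵ − 18x⁴. Remainder: 4x⁴ + 18x³ − 16x² − 60x + 54.
Step 3: lead(4x⁴ + 18x³ − 16x² − 60x + 54) ÷ lead(D) = 4x⁴ ÷ −2x = −2x³. Subtract (−2x³)·D = 4x⁴ + 18x³. Remainder: −16x² − 60x + 54.
Step 4: lead(−16x² − 60x + 54) ÷ lead(D) = −16x² ÷ −2x = 8x. Subtract (8x)·D = −16x² − 72x. Remainder: 12x + 54.
Step 5: lead(12x + 54) ÷ lead(D) = 12x ÷ −2x = −6. Subtract (−6)·D = 12x + 54. Remainder: 0.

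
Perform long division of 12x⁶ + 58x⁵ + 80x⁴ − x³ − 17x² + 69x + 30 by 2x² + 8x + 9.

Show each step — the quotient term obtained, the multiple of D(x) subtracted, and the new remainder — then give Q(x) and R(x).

Q(x) = 6x⁴ + 5x³ − 7x² + 5x + 3; R(x) = 3

Step 1: lead(12x⁶ + 58x⁵ + 80x⁴ − x³ − 17x² + 69x + 30) ÷ lead(D) = 12x⁶ ÷ 2x² = 6x⁴. Subtract (6x⁴)·D = 12x⁶ + 48x⁵ + 54x⁴. Remainder: 10x⁵ + 26x⁴ − x³ − 17x² + 69x + 30.
Step 2: lead(10x⁵ + 26x⁴ − x³ − 17x² + 69x + 30) ÷ lead(D) = 10x⁵ ÷ 2x² = 5x³. Subtract (5x³)·D = 10x⁵ + 40x⁴ + 45x³. Remainder: −14x⁴ − 46x³ − 17x² + 69x + 30.
Step 3: lead(−14x⁴ − 46x³ − 17x² + 69x + 30) ÷ lead(D) = −14x⁴ ÷ 2x² = −7x². Subtract (−7x²)·D = −14x⁴ − 56x³ − 63x². Remainder: 10x³ + 46x² + 69x + 30.
Step 4: lead(10x³ + 46x² + 69x + 30) ÷ lead(D) = 10x³ ÷ 2x² = 5x. Subtract (5x)·D = 10x³ + 40x² + 45x. Remainder: 6x² + 24x + 30.
Step 5: lead(6x² + 24x + 30) ÷ lead(D) = 6x² ÷ 2x² = 3. Subtract (3)·D = 6x² + 24x + 27. Remainder: 3.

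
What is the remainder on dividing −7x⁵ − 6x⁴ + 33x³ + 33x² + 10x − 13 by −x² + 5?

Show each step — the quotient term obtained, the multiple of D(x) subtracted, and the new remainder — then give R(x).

R(x) = 2

Step 1: lead(−7x⁵ − 6x⁴ + 33x³ + 33x² + 10x − 13) ÷ lead(D) = −7x⁵ ÷ −x² = 7x³. Subtract (7x³)·D = −7x⁵ + 35x³. Remainder: −6x⁴ − 2x³ + 33x² + 10x − 13.
Step 2: lead(−6x⁴ − 2x³ + 33x² + 10x − 13) ÷ lead(D) = −6x⁴ ÷ −x² = 6x². Subtract (6x²)·D = −6x⁴ + 30x². Remainder: −2x³ + 3x² + 10x − 13.
Step 3: lead(−2x³ + 3x² + 10x − 13) ÷ lead(D) = −2x³ ÷ −x² = 2x. Subtract (2x)·D = −2x³ + 10x. Remainder: 3x² − 13.
Step 4: lead(3x² − 13) ÷ lead(D) = 3x² ÷ −x² = −3. Subtract (−3)·D = 3x² − 15. Remainder: 2.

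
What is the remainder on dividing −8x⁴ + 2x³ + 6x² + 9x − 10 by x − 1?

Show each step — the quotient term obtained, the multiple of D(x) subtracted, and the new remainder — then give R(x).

Step 1: lead(−8x⁴ + 2x³ + 6x² + 9x − 10) ÷ lead(D) = −8x⁴ ÷ x = −8x³. Subtract (−8x³)·D = −8x⁴ + 8x³. Remainder: −6x³ + 6x² + 9x − 10.
Step 2: lead(−6x³ + 6x² + 9x − 10) ÷ lead(D) = −6x³ ÷ x = −6x². Subtract (−6x²)·D = −6x³ + 6x². Remainder: 9x − 10.
Step 3: lead(9x − 10) ÷ lead(D) = 9x ÷ x = 9. Subtract (9)·D = 9x − 9. Remainder: −1.

R(x) = −1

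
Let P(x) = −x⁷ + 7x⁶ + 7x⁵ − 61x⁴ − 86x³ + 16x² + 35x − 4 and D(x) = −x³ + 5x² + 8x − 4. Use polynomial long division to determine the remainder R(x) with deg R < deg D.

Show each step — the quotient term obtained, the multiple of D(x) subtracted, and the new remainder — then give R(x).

R(x) = 2x² + 3x + 4

Step 1: lead(−x⁷ + 7x⁶ + 7x⁵ − 61x⁴ − 86x³ + 16x² + 35x − 4) ÷ lead(D) = −x⁷ ÷ −x³ = x⁴. Subtract (x⁴)·D = −x⁷ + 5x⁶ + 8x⁵ − 4x⁴. Remainder: 2x⁶ − x⁵ − 57x⁴ − 86x³ + 16x² + 35x − 4.
Step 2: lead(2x⁶ − x⁵ − 57x⁴ − 86x³ + 16x² + 35x − 4) ÷ lead(D) = 2x⁶ ÷ −x³ = −2x³. Subtract (−2x³)·D = 2x⁶ − 10x⁵ − 16x⁴ + 8x³. Remainder: 9x⁵ − 41x⁴ − 94x³ + 16x² + 35x − 4.
Step 3: lead(9x⁵ − 41x⁴ − 94x³ + 16x² + 35x − 4) ÷ lead(D) = 9x⁵ ÷ −x³ = −9x². Subtract (−9x²)·D = 9x⁵ − 45x⁴ − 72x³ + 36x². Remainder: 4x⁴ − 22x³ − 20x² + 35x − 4.
Step 4: lead(4x⁴ − 22x³ − 20x² + 35x − 4) ÷ lead(D) = 4x⁴ ÷ −x³ = −4x. Subtract (−4x)·D = 4x⁴ − 20x³ − 32x² + 16x. Remainder: −2x³ + 12x² + 19x − 4.
Step 5: lead(−2x³ + 12x² + 19x − 4) ÷ lead(D) = −2x³ ÷ −x³ = 2. Subtract (2)·D = −2x³ + 10x² + 16x − 8. Remainder: 2x² + 3x + 4.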